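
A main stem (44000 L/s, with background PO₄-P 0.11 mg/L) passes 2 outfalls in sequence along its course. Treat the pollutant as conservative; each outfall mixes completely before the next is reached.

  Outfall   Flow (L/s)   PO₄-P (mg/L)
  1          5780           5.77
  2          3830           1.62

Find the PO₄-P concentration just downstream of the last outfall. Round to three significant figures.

0.828 mg/L

After outfall 1: Q = 44000 + 5780 = 49780 L/s; C = (44000·0.1100 + 5780·5.770)/49780 = 0.7672 mg/L.
After outfall 2: Q = 49780 + 3830 = 53610 L/s; C = (49780·0.7672 + 3830·1.620)/53610 = 0.8281 mg/L.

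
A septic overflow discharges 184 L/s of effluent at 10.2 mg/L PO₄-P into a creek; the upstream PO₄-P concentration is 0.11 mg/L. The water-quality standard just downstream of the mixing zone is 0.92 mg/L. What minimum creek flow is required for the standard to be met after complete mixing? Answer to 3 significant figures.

Set C_mix = 0.92: (Q·0.1100 + 184.0·10.20) / (Q + 184.0) = 0.92
→ Q = 184.0·(10.20 − 0.92)/(0.92 − 0.1100) = 2108 L/s.

2110 L/s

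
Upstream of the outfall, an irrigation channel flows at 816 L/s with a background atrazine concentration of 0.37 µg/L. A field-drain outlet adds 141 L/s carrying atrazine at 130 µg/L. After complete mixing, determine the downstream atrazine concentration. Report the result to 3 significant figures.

19.5 µg/L

After mixing, C = (816.0·0.3700 + 141.0·130.0) / 957.0 = 18630/957.0 = 19.47 µg/L.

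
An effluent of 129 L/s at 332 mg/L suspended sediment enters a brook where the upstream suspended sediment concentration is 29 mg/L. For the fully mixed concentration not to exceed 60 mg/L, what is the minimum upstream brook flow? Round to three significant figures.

Set C_mix = 60: (Q·29.00 + 129.0·332.0) / (Q + 129.0) = 60
→ Q = 129.0·(332.0 − 60)/(60 − 29.00) = 1132 L/s.

1130 L/s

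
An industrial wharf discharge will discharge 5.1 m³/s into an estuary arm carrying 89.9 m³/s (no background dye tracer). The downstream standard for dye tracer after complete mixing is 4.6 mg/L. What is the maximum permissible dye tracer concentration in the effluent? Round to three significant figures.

85.7 mg/L

At the limit, (Qr·Cr + Qe·Cₑ)/(Qr + Qe) = 4.6:
Cₑ = (95.00·4.6 − 89.90·0) / 5.100 = 85.69 mg/L.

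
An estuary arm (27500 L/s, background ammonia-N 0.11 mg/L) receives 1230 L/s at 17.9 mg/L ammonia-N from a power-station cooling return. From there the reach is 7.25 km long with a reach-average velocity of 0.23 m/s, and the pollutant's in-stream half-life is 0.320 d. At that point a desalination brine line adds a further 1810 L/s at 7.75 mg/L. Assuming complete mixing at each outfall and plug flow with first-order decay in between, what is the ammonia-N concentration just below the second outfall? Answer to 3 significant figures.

0.831 mg/L

Mixed concentration C = ΣQC/ΣQ = (27500·0.1100 + 1230·17.90) / 28730 = 25040/28730 = 0.8716 mg/L; combined flow 28730 L/s.
Travel time t = 7.25·1000 / 0.23 = 31520 s = 8.756 h.
Half-life 0.320 d → k = ln 2 / 0.320 = 2.166 d⁻¹.
First-order decay: C = 0.8716·exp(−k·t) = 0.8716·0.4537 = 0.3955 mg/L.
Second outfall: C = (28730·0.3955 + 1810·7.750)/30540 = 0.8314 mg/L.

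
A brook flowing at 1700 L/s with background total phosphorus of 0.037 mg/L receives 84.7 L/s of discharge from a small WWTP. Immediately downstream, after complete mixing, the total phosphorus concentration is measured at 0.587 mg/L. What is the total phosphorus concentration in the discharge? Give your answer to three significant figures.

11.6 mg/L

Mass balance: 1700·0.03700 + 84.70·Cₑ = 1785·0.5870
→ Cₑ = (1785·0.5870 − 1700·0.03700) / 84.70 = 11.63 mg/L.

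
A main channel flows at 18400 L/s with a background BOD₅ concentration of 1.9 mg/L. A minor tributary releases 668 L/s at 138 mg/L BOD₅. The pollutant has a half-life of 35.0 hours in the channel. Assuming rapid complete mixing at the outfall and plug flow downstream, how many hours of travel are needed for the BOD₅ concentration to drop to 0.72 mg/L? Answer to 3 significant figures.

112 h

After mixing, C = (18400·1.900 + 668.0·138.0) / 19070 = 127100/19070 = 6.668 mg/L.
Half-life 35.0 h → k = ln 2 / 35.0 = 0.01980 h⁻¹ = 0.4753 d⁻¹.
6.668·exp(−k·t) = 0.72 → t = ln(6.668/0.72)/k = 404600 s = 112.4 h.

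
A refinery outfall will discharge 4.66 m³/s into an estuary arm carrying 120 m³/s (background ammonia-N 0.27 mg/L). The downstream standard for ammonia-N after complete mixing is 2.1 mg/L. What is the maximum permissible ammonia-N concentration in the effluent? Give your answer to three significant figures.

49.2 mg/L

At the limit, (Qr·Cr + Qe·Cₑ)/(Qr + Qe) = 2.1:
Cₑ = (124.7·2.1 − 120.0·0.2700) / 4.660 = 49.22 mg/L.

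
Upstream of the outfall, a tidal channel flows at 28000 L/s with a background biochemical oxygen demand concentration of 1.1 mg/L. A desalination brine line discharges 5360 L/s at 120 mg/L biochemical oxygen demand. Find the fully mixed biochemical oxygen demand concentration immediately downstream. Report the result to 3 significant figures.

Flow-weighted average: C = (28000·1.100 + 5360·120.0) / 33360 = 674000/33360 = 20.20 mg/L.

20.2 mg/L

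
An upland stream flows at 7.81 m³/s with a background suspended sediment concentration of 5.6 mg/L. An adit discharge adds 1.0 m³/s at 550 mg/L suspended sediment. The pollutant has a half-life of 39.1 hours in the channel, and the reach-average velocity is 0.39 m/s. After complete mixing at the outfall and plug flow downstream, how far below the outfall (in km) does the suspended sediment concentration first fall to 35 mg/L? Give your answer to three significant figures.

51.9 km

Mixed concentration C = ΣQC/ΣQ = (7.810·5.600 + 1.000·550.0) / 8.810 = 593.7/8.810 = 67.39 mg/L.
Half-life 39.1 h → k = ln 2 / 39.1 = 0.01773 h⁻¹ = 0.4255 d⁻¹.
Set 67.39·exp(−k·t) = 35 → t = ln(67.39/35)/k = 133100 s = 36.96 h.
Distance = v·t = 0.39·133100 = 51890 m = 51.89 km.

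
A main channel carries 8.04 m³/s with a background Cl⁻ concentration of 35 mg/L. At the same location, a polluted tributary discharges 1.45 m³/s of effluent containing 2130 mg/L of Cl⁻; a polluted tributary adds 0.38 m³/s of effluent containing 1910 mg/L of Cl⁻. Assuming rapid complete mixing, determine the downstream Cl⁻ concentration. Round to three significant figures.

415 mg/L

After mixing, C = (8.040·35.00 + 1.450·2130 + 0.3800·1910) / 9.870 = 4096/9.870 = 415.0 mg/L.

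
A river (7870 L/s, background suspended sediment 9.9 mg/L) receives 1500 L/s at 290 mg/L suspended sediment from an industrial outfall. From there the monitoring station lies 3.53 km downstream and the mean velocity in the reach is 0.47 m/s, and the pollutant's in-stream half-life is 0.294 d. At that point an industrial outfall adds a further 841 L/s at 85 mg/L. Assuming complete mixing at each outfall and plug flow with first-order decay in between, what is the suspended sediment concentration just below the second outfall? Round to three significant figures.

47.9 mg/L

After mixing, C = (7870·9.900 + 1500·290.0) / 9370 = 512900/9370 = 54.74 mg/L; combined flow 9370 L/s.
Travel time t = 3.53·1000 / 0.47 = 7511 s = 2.086 h.
Half-life 0.294 d → k = ln 2 / 0.294 = 2.358 d⁻¹.
After decay, C = 54.74 × e^(−kt) = 54.74 × 0.8147 = 44.60 mg/L.
Second outfall: C = (9370·44.60 + 841.0·85.00)/10210 = 47.92 mg/L.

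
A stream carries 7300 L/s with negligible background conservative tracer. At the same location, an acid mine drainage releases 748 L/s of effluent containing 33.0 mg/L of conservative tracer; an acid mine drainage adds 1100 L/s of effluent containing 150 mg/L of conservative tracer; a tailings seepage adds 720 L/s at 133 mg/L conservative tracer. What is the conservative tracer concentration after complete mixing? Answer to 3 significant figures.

After mixing, C = (7300·0 + 748.0·33.00 + 1100·150.0 + 720.0·133.0) / 9868 = 285400/9868 = 28.93 mg/L.

28.9 mg/L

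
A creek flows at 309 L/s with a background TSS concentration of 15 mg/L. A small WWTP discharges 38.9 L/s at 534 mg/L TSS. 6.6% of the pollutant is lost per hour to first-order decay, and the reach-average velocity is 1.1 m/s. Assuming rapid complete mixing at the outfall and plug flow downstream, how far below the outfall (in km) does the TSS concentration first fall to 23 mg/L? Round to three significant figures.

Flow-weighted average: C = (309.0·15.00 + 38.90·534.0) / 347.9 = 25410/347.9 = 73.03 mg/L.
6.6%/h lost → k = −ln(1 − 0.066) = 0.06828 h⁻¹.
Set 73.03·exp(−k·t) = 23 → t = ln(73.03/23)/k = 60920 s = 16.92 h.
Distance = v·t = 1.1·60920 = 67010 m = 67.01 km.

67.0 km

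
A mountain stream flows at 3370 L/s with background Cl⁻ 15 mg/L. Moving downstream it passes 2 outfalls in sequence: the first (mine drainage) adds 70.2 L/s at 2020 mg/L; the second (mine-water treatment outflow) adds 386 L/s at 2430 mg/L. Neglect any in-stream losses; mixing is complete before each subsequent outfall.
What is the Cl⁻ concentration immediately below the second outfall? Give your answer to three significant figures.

After outfall 1: Q = 3370 + 70.20 = 3440 L/s; C = (3370·15.00 + 70.20·2020)/3440 = 55.91 mg/L.
After outfall 2: Q = 3440 + 386.0 = 3826 L/s; C = (3440·55.91 + 386.0·2430)/3826 = 295.4 mg/L.

295 mg/L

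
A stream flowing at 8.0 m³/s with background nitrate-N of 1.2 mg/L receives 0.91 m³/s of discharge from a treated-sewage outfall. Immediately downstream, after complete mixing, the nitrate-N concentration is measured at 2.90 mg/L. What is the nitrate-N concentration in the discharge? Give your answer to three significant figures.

Mass balance: 8.000·1.200 + 0.9100·Cₑ = 8.910·2.900
→ Cₑ = (8.910·2.900 − 8.000·1.200) / 0.9100 = 17.85 mg/L.

17.8 mg/L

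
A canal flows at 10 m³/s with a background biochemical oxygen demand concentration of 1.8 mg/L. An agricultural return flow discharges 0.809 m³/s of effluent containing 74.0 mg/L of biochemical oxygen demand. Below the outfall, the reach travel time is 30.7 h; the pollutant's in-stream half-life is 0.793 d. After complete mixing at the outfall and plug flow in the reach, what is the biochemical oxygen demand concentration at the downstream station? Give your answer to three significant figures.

2.35 mg/L

Flow-weighted average: C = (10.00·1.800 + 0.8090·74.00) / 10.81 = 77.87/10.81 = 7.204 mg/L.
Half-life 0.793 d → k = ln 2 / 0.793 = 0.8741 d⁻¹.
After decay, C = 7.204 × e^(−kt) = 7.204 × 0.3269 = 2.355 mg/L.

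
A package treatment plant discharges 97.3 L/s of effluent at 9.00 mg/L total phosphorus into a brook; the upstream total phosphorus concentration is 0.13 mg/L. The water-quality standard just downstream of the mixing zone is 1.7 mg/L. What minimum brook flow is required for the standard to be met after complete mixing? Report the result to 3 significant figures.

452 L/s

Set C_mix = 1.7: (Q·0.1300 + 97.30·9.000) / (Q + 97.30) = 1.7
→ Q = 97.30·(9.000 − 1.7)/(1.7 − 0.1300) = 452.4 L/s.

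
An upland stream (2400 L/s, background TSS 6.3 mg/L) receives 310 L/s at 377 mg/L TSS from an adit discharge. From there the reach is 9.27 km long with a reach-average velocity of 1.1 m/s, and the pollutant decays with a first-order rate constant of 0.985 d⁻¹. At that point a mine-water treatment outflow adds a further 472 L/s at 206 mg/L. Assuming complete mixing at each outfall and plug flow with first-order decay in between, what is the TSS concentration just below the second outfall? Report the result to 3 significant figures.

Conservation of mass: C = (2400·6.300 + 310.0·377.0) / 2710 = 132000/2710 = 48.70 mg/L; combined flow 2710 L/s.
Travel time t = 9.27·1000 / 1.1 = 8427 s = 2.341 h.
First-order decay: C = 48.70·exp(−k·t) = 48.70·0.9084 = 44.24 mg/L.
At the second outfall, C = (2710·44.24 + 472.0·206.0) / (2710 + 472.0) = 68.24 mg/L.

68.2 mg/L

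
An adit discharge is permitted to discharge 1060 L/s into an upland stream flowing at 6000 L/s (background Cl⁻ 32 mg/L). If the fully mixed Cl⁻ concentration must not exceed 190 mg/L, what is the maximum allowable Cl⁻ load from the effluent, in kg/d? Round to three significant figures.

Mass balance at the limit: 6000·32.00 + 1060·Cₑ = 7060·190 → Cₑ = 1084 mg/L.
1060 L/s = 1.060 m³/s. Load = 1.060 m³/s × 1084 g/m³ × 86 400 s/d = 99310 kg/d.

99300 kg/d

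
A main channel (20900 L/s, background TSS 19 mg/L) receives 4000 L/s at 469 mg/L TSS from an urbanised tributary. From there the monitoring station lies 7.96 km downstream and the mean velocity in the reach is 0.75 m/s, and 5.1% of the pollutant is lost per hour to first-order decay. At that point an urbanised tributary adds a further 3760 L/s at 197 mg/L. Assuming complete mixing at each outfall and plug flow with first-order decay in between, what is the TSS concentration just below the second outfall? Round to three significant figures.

93.8 mg/L

Conservation of mass: C = (20900·19.00 + 4000·469.0) / 24900 = 2273000/24900 = 91.29 mg/L; combined flow 24900 L/s.
Travel time t = 7.96·1000 / 0.75 = 10610 s = 2.948 h.
5.1%/h lost → k = −ln(1 − 0.051) = 0.05235 h⁻¹.
First-order decay: C = 91.29·exp(−k·t) = 91.29·0.8570 = 78.23 mg/L.
At the second outfall, C = (24900·78.23 + 3760·197.0) / (24900 + 3760) = 93.82 mg/L.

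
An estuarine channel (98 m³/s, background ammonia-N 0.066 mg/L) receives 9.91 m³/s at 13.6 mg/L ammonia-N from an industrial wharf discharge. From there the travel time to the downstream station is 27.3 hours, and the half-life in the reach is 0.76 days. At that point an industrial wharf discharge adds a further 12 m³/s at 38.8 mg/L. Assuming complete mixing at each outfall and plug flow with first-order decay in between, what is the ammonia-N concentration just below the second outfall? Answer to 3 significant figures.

4.30 mg/L

Conservation of mass: C = (98.00·0.06600 + 9.910·13.60) / 107.9 = 141.2/107.9 = 1.309 mg/L; combined flow 107.9 m³/s.
Half-life 0.76 d → k = ln 2 / 0.76 = 0.9120 d⁻¹.
Decay over the reach: 1.309·exp(−kt) = 1.309·0.3544 = 0.4638 mg/L.
Second outfall: C = (107.9·0.4638 + 12.00·38.80)/119.9 = 4.300 mg/L.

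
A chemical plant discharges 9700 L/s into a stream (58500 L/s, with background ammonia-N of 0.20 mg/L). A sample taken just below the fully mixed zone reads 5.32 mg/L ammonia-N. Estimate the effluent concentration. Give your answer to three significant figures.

36.2 mg/L

Mass balance: 58500·0.2000 + 9700·Cₑ = 68200·5.320
→ Cₑ = (68200·5.320 − 58500·0.2000) / 9700 = 36.20 mg/L.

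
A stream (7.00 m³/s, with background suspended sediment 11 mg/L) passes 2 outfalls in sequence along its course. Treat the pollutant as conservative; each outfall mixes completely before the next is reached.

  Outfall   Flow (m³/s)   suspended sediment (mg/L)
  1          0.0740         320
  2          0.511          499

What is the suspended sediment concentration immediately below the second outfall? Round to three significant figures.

46.9 mg/L

Outfall 1: combined Q = 7.074 m³/s; C = (7.000·11.00 + 0.07400·320.0)/7.074 = 14.23 mg/L.
Outfall 2: combined Q = 7.585 m³/s; C = (7.074·14.23 + 0.5110·499.0)/7.585 = 46.89 mg/L.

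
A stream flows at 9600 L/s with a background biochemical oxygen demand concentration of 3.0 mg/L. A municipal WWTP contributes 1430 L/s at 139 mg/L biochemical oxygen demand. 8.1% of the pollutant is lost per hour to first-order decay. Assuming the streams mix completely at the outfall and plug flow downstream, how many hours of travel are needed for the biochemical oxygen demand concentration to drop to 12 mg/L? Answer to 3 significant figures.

6.42 h

Flow-weighted average: C = (9600·3.000 + 1430·139.0) / 11030 = 227600/11030 = 20.63 mg/L.
8.1%/h lost → k = −ln(1 − 0.081) = 0.08447 h⁻¹.
20.63·exp(−k·t) = 12 → t = ln(20.63/12)/k = 23100 s = 6.416 h.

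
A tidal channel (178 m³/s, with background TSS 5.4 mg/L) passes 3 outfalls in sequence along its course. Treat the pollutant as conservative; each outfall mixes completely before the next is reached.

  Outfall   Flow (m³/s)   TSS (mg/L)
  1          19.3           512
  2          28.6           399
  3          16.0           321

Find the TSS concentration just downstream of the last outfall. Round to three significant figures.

113 mg/L

Outfall 1: combined Q = 197.3 m³/s; C = (178.0·5.400 + 19.30·512.0)/197.3 = 54.96 mg/L.
Outfall 2: combined Q = 225.9 m³/s; C = (197.3·54.96 + 28.60·399.0)/225.9 = 98.51 mg/L.
Outfall 3: combined Q = 241.9 m³/s; C = (225.9·98.51 + 16.00·321.0)/241.9 = 113.2 mg/L.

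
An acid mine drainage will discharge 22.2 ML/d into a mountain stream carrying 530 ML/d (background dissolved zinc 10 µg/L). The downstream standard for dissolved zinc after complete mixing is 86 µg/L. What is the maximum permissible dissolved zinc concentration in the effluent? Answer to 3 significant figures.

1900 µg/L

At the limit, (Qr·Cr + Qe·Cₑ)/(Qr + Qe) = 86:
Cₑ = (552.2·86 − 530.0·10.00) / 22.20 = 1900 µg/L.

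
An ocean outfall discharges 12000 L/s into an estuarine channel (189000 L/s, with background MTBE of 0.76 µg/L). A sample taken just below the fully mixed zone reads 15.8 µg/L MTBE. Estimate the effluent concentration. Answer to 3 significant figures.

Mass balance: 189000·0.7600 + 12000·Cₑ = 201000·15.80
→ Cₑ = (201000·15.80 − 189000·0.7600) / 12000 = 252.7 µg/L.

253 µg/L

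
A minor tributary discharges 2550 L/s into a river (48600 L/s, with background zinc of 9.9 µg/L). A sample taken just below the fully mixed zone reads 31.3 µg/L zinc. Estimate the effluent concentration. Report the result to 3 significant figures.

439 µg/L

Mass balance: 48600·9.900 + 2550·Cₑ = 51150·31.30
→ Cₑ = (51150·31.30 − 48600·9.900) / 2550 = 439.2 µg/L.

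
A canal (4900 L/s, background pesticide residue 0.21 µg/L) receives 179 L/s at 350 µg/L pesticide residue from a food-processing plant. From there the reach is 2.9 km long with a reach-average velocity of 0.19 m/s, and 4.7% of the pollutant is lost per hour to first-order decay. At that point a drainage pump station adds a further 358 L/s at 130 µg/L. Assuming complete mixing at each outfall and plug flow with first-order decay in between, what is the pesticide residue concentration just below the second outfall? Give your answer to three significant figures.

18.1 µg/L

Mixed concentration C = ΣQC/ΣQ = (4900·0.2100 + 179.0·350.0) / 5079 = 63680/5079 = 12.54 µg/L; combined flow 5079 L/s.
Travel time t = 2.9·1000 / 0.19 = 15260 s = 4.240 h.
4.7%/h lost → k = −ln(1 − 0.047) = 0.04814 h⁻¹.
After decay, C = 12.54 × e^(−kt) = 12.54 × 0.8154 = 10.22 µg/L.
At the second outfall, C = (5079·10.22 + 358.0·130.0) / (5079 + 358.0) = 18.11 µg/L.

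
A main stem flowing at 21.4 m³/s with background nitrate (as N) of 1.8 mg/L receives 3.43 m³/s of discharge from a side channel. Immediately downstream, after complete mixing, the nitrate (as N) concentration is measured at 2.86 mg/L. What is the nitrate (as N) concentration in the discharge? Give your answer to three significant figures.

9.47 mg/L

Mass balance: 21.40·1.800 + 3.430·Cₑ = 24.83·2.860
→ Cₑ = (24.83·2.860 − 21.40·1.800) / 3.430 = 9.473 mg/L.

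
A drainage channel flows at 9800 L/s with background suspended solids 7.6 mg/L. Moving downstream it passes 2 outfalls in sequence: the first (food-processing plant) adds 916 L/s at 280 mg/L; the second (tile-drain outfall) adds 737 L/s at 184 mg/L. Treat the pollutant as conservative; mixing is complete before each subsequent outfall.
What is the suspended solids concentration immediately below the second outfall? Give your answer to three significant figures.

40.7 mg/L

After outfall 1: Q = 9800 + 916.0 = 10720 L/s; C = (9800·7.600 + 916.0·280.0)/10720 = 30.88 mg/L.
After outfall 2: Q = 10720 + 737.0 = 11450 L/s; C = (10720·30.88 + 737.0·184.0)/11450 = 40.74 mg/L.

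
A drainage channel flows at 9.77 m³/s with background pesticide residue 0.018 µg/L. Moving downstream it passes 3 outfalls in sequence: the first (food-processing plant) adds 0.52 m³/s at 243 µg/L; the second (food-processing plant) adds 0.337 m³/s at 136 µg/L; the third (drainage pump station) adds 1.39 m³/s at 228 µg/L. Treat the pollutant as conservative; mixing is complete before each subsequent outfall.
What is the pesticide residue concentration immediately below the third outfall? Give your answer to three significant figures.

40.7 µg/L

Below outfall 1: Q → 10.29 m³/s, C = (9.770·0.01800 + 0.5200·243.0)/10.29 = 12.30 µg/L.
Below outfall 2: Q → 10.63 m³/s, C = (10.29·12.30 + 0.3370·136.0)/10.63 = 16.22 µg/L.
Below outfall 3: Q → 12.02 m³/s, C = (10.63·16.22 + 1.390·228.0)/12.02 = 40.72 µg/L.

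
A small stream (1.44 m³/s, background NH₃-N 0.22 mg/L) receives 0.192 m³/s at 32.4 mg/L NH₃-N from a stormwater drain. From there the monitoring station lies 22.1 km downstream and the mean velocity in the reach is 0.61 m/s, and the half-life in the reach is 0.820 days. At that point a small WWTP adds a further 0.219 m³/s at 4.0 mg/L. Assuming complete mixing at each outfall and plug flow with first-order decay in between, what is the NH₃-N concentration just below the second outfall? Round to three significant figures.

Mass balance: C = (1.440·0.2200 + 0.1920·32.40) / 1.632 = 6.538/1.632 = 4.006 mg/L; combined flow 1.632 m³/s.
Travel time t = 22.1·1000 / 0.61 = 36230 s = 10.06 h.
Half-life 0.820 d → k = ln 2 / 0.820 = 0.8453 d⁻¹.
Decay over the reach: 4.006·exp(−kt) = 4.006·0.7016 = 2.810 mg/L.
Second outfall: C = (1.632·2.810 + 0.2190·4.000)/1.851 = 2.951 mg/L.

2.95 mg/L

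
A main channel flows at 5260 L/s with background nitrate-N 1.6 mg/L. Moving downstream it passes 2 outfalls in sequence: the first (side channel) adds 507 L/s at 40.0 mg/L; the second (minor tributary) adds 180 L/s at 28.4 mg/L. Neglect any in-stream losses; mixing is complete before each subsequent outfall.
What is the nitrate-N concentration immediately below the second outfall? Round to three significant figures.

Outfall 1: combined Q = 5767 L/s; C = (5260·1.600 + 507.0·40.00)/5767 = 4.976 mg/L.
Outfall 2: combined Q = 5947 L/s; C = (5767·4.976 + 180.0·28.40)/5947 = 5.685 mg/L.

5.68 mg/L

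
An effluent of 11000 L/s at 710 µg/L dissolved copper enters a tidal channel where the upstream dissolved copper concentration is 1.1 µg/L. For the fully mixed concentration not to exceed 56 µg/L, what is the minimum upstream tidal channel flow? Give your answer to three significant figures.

Set C_mix = 56: (Q·1.100 + 11000·710.0) / (Q + 11000) = 56
→ Q = 11000·(710.0 − 56)/(56 − 1.100) = 131000 L/s.

131000 L/s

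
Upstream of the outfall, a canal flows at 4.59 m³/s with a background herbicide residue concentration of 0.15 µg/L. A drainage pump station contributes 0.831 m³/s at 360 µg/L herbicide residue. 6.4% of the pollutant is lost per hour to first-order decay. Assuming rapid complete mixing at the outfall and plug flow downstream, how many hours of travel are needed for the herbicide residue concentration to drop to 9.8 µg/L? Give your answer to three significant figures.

26.2 h

After mixing, C = (4.590·0.1500 + 0.8310·360.0) / 5.421 = 299.8/5.421 = 55.31 µg/L.
6.4%/h lost → k = −ln(1 − 0.064) = 0.06614 h⁻¹.
55.31·exp(−k·t) = 9.8 → t = ln(55.31/9.8)/k = 94200 s = 26.17 h.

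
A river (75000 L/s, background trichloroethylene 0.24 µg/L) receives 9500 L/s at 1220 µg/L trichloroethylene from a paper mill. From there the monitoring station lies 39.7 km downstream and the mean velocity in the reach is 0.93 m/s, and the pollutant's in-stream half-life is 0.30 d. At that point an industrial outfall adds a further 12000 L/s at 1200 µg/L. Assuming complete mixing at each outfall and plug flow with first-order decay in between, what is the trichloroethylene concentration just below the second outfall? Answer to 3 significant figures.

Conservation of mass: C = (75000·0.2400 + 9500·1220) / 84500 = 11610000/84500 = 137.4 µg/L; combined flow 84500 L/s.
Travel time t = 39.7·1000 / 0.93 = 42690 s = 11.86 h.
Half-life 0.30 d → k = ln 2 / 0.30 = 2.310 d⁻¹.
After decay, C = 137.4 × e^(−kt) = 137.4 × 0.3193 = 43.87 µg/L.
Second outfall: C = (84500·43.87 + 12000·1200)/96500 = 187.6 µg/L.

188 µg/L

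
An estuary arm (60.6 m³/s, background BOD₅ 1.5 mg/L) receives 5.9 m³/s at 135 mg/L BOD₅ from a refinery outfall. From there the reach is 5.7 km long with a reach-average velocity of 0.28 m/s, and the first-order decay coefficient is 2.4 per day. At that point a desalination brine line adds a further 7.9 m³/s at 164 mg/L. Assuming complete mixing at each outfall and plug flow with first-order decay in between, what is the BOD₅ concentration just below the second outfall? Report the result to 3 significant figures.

24.2 mg/L

Mixed concentration C = ΣQC/ΣQ = (60.60·1.500 + 5.900·135.0) / 66.50 = 887.4/66.50 = 13.34 mg/L; combined flow 66.50 m³/s.
Travel time t = 5.7·1000 / 0.28 = 20360 s = 5.655 h.
Applying C = C₀e^(−kt): 13.34 × 0.5681 = 7.581 mg/L.
Second outfall: C = (66.50·7.581 + 7.900·164.0)/74.40 = 24.19 mg/L.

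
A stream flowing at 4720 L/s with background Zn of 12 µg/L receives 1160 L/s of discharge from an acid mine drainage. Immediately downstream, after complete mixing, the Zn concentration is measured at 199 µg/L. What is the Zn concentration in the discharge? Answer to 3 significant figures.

960 µg/L

Mass balance: 4720·12.00 + 1160·Cₑ = 5880·199.0
→ Cₑ = (5880·199.0 − 4720·12.00) / 1160 = 959.9 µg/L.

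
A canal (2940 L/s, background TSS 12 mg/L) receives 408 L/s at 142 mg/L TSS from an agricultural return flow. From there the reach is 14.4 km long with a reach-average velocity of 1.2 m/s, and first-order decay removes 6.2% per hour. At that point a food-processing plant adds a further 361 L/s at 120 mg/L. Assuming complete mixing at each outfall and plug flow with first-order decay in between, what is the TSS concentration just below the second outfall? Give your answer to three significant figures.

32.0 mg/L

After mixing, C = (2940·12.00 + 408.0·142.0) / 3348 = 93220/3348 = 27.84 mg/L; combined flow 3348 L/s.
Travel time t = 14.4·1000 / 1.2 = 12000 s = 3.333 h.
6.2%/h lost → k = −ln(1 − 0.062) = 0.06401 h⁻¹.
After decay, C = 27.84 × e^(−kt) = 27.84 × 0.8079 = 22.49 mg/L.
Second outfall: C = (3348·22.49 + 361.0·120.0)/3709 = 31.98 mg/L.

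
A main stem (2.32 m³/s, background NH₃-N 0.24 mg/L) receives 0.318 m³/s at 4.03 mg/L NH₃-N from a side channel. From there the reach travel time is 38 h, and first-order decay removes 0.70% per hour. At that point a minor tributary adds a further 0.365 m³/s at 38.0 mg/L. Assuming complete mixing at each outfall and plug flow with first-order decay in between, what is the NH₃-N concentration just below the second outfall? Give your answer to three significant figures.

5.09 mg/L

After mixing, C = (2.320·0.2400 + 0.3180·4.030) / 2.638 = 1.838/2.638 = 0.6969 mg/L; combined flow 2.638 m³/s.
0.70%/h lost → k = −ln(1 − 0.007) = 0.007025 h⁻¹.
First-order decay: C = 0.6969·exp(−k·t) = 0.6969·0.7657 = 0.5336 mg/L.
Second outfall: C = (2.638·0.5336 + 0.3650·38.00)/3.003 = 5.087 mg/L.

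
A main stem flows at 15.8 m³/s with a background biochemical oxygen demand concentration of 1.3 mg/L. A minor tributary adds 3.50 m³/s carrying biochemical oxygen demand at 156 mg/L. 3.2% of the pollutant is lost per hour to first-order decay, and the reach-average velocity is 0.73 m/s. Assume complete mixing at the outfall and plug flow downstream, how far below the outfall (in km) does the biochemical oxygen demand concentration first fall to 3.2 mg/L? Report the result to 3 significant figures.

179 km

Flow-weighted average: C = (15.80·1.300 + 3.500·156.0) / 19.30 = 566.5/19.30 = 29.35 mg/L.
3.2%/h lost → k = −ln(1 − 0.032) = 0.03252 h⁻¹.
Set 29.35·exp(−k·t) = 3.2 → t = ln(29.35/3.2)/k = 245300 s = 68.14 h.
Distance = v·t = 0.73·245300 = 179100 m = 179.1 km.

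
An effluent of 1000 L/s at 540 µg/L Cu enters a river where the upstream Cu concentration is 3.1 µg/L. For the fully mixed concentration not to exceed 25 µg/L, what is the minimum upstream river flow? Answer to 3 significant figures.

23500 L/s

Set C_mix = 25: (Q·3.100 + 1000·540.0) / (Q + 1000) = 25
→ Q = 1000·(540.0 − 25)/(25 − 3.100) = 23520 L/s.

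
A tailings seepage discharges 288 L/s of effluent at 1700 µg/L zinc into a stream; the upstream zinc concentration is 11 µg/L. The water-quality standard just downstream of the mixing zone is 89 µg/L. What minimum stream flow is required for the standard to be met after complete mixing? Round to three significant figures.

Set C_mix = 89: (Q·11.00 + 288.0·1700) / (Q + 288.0) = 89
→ Q = 288.0·(1700 − 89)/(89 − 11.00) = 5948 L/s.

5950 L/s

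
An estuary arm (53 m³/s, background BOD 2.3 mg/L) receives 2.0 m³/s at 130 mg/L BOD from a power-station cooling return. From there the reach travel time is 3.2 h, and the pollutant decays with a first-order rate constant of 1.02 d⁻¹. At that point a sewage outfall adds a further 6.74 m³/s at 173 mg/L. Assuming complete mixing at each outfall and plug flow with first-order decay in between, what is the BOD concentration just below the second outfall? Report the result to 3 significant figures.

24.3 mg/L

Mixed concentration C = ΣQC/ΣQ = (53.00·2.300 + 2.000·130.0) / 55.00 = 381.9/55.00 = 6.944 mg/L; combined flow 55.00 m³/s.
Decay over the reach: 6.944·exp(−kt) = 6.944·0.8728 = 6.061 mg/L.
Second outfall: C = (55.00·6.061 + 6.740·173.0)/61.74 = 24.29 mg/L.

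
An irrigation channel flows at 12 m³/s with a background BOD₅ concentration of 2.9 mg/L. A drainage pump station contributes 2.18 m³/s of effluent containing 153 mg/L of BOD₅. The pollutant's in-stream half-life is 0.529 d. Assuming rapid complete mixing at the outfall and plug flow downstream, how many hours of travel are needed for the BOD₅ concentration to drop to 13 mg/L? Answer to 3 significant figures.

12.7 h

After mixing, C = (12.00·2.900 + 2.180·153.0) / 14.18 = 368.3/14.18 = 25.98 mg/L.
Half-life 0.529 d → k = ln 2 / 0.529 = 1.310 d⁻¹.
25.98·exp(−k·t) = 13 → t = ln(25.98/13)/k = 45640 s = 12.68 h.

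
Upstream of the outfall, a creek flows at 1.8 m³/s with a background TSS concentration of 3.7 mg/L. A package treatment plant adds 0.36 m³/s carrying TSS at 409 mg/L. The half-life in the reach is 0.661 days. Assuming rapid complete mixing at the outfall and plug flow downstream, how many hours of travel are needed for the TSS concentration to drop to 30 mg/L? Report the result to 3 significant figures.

After mixing, C = (1.800·3.700 + 0.3600·409.0) / 2.160 = 153.9/2.160 = 71.25 mg/L.
Half-life 0.661 d → k = ln 2 / 0.661 = 1.049 d⁻¹.
71.25·exp(−k·t) = 30 → t = ln(71.25/30)/k = 71270 s = 19.80 h.

19.8 h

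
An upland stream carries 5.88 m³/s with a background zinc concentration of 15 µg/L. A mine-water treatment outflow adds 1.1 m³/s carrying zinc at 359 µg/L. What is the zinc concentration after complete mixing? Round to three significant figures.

69.2 µg/L

After mixing, C = (5.880·15.00 + 1.100·359.0) / 6.980 = 483.1/6.980 = 69.21 µg/L.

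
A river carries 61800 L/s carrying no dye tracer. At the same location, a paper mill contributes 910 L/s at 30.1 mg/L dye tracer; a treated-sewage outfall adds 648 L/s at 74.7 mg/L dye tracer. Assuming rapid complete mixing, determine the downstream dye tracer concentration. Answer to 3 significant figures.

After mixing, C = (61800·0 + 910.0·30.10 + 648.0·74.70) / 63360 = 75800/63360 = 1.196 mg/L.

1.20 mg/L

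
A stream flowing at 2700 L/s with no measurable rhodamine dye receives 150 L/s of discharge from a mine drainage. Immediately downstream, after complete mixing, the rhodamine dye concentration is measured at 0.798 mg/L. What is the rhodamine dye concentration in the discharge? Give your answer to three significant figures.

15.2 mg/L

Mass balance: 2700·0 + 150.0·Cₑ = 2850·0.7980
→ Cₑ = (2850·0.7980 − 2700·0) / 150.0 = 15.16 mg/L.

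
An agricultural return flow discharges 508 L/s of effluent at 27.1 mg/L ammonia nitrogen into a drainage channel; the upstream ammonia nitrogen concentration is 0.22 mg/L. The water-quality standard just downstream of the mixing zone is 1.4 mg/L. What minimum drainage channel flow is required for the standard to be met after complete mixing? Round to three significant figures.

Set C_mix = 1.4: (Q·0.2200 + 508.0·27.10) / (Q + 508.0) = 1.4
→ Q = 508.0·(27.10 − 1.4)/(1.4 − 0.2200) = 11060 L/s.

11100 L/s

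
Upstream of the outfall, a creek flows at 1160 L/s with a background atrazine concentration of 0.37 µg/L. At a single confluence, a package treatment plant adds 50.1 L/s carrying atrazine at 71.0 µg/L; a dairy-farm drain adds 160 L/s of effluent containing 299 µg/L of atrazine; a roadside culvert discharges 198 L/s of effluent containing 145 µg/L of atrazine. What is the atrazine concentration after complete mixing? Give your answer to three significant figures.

51.4 µg/L

Flow-weighted average: C = (1160·0.3700 + 50.10·71.00 + 160.0·299.0 + 198.0·145.0) / 1568 = 80540/1568 = 51.36 µg/L.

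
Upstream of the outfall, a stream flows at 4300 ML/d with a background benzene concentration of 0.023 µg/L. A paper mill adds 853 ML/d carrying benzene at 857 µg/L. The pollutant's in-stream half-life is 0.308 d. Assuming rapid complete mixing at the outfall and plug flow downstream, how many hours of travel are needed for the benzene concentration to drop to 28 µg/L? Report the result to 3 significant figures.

17.3 h

Conservation of mass: C = (4300·0.02300 + 853.0·857.0) / 5153 = 731100/5153 = 141.9 µg/L.
Half-life 0.308 d → k = ln 2 / 0.308 = 2.250 d⁻¹.
141.9·exp(−k·t) = 28 → t = ln(141.9/28)/k = 62300 s = 17.31 h.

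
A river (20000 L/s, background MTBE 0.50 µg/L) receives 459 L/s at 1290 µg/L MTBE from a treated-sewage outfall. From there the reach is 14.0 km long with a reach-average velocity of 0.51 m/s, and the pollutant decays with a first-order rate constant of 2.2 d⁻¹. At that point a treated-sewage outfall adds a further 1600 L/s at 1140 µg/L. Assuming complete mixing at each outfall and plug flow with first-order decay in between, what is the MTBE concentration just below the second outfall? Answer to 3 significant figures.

Mass balance: C = (20000·0.5000 + 459.0·1290) / 20460 = 602100/20460 = 29.43 µg/L; combined flow 20460 L/s.
Travel time t = 14.0·1000 / 0.51 = 27450 s = 7.625 h.
Applying C = C₀e^(−kt): 29.43 × 0.4971 = 14.63 µg/L.
Second outfall: C = (20460·14.63 + 1600·1140)/22060 = 96.26 µg/L.

96.3 µg/L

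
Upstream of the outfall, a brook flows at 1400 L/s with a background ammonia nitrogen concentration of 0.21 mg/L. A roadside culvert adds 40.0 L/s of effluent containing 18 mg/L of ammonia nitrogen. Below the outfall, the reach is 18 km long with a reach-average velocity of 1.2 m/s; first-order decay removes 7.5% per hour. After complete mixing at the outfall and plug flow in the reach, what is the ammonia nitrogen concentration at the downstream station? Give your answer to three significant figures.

Conservation of mass: C = (1400·0.2100 + 40.00·18.00) / 1440 = 1014/1440 = 0.7042 mg/L.
Travel time t = 18·1000 / 1.2 = 15000 s = 4.167 h.
7.5%/h lost → k = −ln(1 − 0.075) = 0.07796 h⁻¹.
First-order decay: C = 0.7042·exp(−k·t) = 0.7042·0.7226 = 0.5089 mg/L.

0.509 mg/L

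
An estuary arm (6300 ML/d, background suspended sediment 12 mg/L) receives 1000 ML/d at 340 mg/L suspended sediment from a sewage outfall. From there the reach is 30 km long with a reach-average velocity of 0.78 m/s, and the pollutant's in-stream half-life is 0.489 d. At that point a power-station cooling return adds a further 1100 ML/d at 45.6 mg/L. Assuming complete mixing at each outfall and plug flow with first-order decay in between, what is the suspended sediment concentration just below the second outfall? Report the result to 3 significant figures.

32.3 mg/L

Mixed concentration C = ΣQC/ΣQ = (6300·12.00 + 1000·340.0) / 7300 = 415600/7300 = 56.93 mg/L; combined flow 7300 ML/d.
Travel time t = 30·1000 / 0.78 = 38460 s = 10.68 h.
Half-life 0.489 d → k = ln 2 / 0.489 = 1.417 d⁻¹.
Applying C = C₀e^(−kt): 56.93 × 0.5321 = 30.29 mg/L.
At the second outfall, C = (7300·30.29 + 1100·45.60) / (7300 + 1100) = 32.30 mg/L.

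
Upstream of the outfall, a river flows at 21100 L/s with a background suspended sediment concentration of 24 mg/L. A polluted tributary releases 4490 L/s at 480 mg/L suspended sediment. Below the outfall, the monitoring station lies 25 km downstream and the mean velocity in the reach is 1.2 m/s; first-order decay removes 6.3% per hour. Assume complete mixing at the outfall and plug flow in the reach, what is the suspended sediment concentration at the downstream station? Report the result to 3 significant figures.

71.4 mg/L

Conservation of mass: C = (21100·24.00 + 4490·480.0) / 25590 = 2662000/25590 = 104.0 mg/L.
Travel time t = 25·1000 / 1.2 = 20830 s = 5.787 h.
6.3%/h lost → k = −ln(1 − 0.063) = 0.06507 h⁻¹.
Decay over the reach: 104.0·exp(−kt) = 104.0·0.6862 = 71.37 mg/L.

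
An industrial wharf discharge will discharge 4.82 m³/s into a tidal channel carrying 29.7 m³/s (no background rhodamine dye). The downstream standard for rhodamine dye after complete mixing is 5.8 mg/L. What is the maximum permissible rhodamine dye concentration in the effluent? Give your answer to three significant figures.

41.5 mg/L

At the limit, (Qr·Cr + Qe·Cₑ)/(Qr + Qe) = 5.8:
Cₑ = (34.52·5.8 − 29.70·0) / 4.820 = 41.54 mg/L.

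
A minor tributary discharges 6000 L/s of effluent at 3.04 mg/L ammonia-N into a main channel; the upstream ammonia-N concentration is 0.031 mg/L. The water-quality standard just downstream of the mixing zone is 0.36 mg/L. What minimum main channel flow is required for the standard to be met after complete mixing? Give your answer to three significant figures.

48900 L/s

Set C_mix = 0.36: (Q·0.03100 + 6000·3.040) / (Q + 6000) = 0.36
→ Q = 6000·(3.040 − 0.36)/(0.36 − 0.03100) = 48880 L/s.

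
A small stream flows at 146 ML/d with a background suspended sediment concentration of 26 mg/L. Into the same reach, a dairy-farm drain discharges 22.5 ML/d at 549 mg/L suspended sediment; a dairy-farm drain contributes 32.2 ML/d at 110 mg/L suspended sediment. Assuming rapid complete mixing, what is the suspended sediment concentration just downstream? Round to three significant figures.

98.1 mg/L

After mixing, C = (146.0·26.00 + 22.50·549.0 + 32.20·110.0) / 200.7 = 19690/200.7 = 98.11 mg/L.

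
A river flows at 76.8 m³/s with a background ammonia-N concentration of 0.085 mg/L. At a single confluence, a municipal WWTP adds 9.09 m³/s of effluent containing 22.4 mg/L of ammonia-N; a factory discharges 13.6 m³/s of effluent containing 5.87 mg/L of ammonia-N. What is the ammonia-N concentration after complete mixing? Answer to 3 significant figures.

2.91 mg/L

Mixed concentration C = ΣQC/ΣQ = (76.80·0.08500 + 9.090·22.40 + 13.60·5.870) / 99.49 = 290.0/99.49 = 2.915 mg/L.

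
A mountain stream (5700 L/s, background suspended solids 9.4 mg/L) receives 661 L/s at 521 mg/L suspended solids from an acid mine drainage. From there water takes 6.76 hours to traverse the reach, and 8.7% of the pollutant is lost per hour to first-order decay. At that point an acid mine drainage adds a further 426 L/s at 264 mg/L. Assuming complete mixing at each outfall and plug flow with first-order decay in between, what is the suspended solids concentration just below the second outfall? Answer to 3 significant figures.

48.3 mg/L

Flow-weighted average: C = (5700·9.400 + 661.0·521.0) / 6361 = 398000/6361 = 62.56 mg/L; combined flow 6361 L/s.
8.7%/h lost → k = −ln(1 − 0.087) = 0.09102 h⁻¹.
Applying C = C₀e^(−kt): 62.56 × 0.5405 = 33.81 mg/L.
At the second outfall, C = (6361·33.81 + 426.0·264.0) / (6361 + 426.0) = 48.26 mg/L.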